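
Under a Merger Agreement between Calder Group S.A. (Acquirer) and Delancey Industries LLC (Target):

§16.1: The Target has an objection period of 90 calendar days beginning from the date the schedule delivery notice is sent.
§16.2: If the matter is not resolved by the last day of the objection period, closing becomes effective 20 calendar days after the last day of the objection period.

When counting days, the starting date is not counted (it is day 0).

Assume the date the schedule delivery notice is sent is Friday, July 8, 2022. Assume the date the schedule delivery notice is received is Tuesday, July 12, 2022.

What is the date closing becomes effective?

The last day of the objection period: July 8, 2022 + 90 days = October 6, 2022.
The date closing becomes effective: 20 calendar days after October 6, 2022 is October 26, 2022.

October 26, 2022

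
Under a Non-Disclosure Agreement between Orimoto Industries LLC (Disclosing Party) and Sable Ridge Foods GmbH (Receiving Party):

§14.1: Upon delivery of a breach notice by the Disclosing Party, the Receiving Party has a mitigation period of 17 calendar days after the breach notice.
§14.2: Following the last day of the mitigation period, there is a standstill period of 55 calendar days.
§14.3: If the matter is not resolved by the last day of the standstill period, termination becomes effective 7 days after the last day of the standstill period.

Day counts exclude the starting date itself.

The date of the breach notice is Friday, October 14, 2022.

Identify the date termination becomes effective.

The last day of the mitigation period: October 14, 2022 + 17 days = October 31, 2022.
Adding 55 calendar days to October 31, 2022 gives December 25, 2022, which is the last day of the standstill period.
The date termination becomes effective: December 25, 2022 + 7 days = January 1, 2023.

January 1, 2023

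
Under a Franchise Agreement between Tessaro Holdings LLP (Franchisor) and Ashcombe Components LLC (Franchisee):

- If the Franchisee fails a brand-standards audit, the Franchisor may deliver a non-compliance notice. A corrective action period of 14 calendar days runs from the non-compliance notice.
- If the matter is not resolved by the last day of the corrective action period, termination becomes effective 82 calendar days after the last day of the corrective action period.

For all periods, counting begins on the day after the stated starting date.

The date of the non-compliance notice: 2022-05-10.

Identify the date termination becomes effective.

The last day of the corrective action period: 2022-05-10 + 14 days = 2022-05-24.
The date termination becomes effective: 2022-05-24 + 82 days = 2022-08-14.

2022-08-14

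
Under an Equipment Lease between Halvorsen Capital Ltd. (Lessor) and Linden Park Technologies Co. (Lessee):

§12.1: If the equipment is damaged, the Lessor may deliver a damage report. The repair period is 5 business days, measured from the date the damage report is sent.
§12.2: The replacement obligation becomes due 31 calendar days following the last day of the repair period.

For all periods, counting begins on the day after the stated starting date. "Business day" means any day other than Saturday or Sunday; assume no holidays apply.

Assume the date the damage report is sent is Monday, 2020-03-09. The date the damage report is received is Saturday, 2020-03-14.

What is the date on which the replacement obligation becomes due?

2020-04-16

The last day of the repair period: 5 business days after Monday, 2020-03-09, skipping weekends — Mar 10, Mar 11, Mar 12, Mar 13, Mar 16 — lands on Monday, 2020-03-16.
The date on which the replacement obligation becomes due: 2020-03-16 + 31 days = 2020-04-16.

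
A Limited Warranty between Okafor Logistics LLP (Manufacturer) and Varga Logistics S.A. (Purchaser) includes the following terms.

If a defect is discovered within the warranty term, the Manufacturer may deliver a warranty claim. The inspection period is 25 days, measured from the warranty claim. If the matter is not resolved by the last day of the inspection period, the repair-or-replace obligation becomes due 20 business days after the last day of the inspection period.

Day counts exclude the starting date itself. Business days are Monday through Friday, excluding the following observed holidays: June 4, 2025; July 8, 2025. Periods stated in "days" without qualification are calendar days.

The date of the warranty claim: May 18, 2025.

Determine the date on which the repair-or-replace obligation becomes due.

The last day of the inspection period: 25 calendar days after May 18, 2025 is June 12, 2025.
From Thursday, June 12, 2025, 20 business days (Jun 13, Jun 16, Jun 17, Jun 18, …, Jul 9, Jul 10, Jul 11, skipping weekends and the listed holiday on Jul 8) brings us to Friday, July 11, 2025, which is the date on which the repair-or-replace obligation becomes due.

July 11, 2025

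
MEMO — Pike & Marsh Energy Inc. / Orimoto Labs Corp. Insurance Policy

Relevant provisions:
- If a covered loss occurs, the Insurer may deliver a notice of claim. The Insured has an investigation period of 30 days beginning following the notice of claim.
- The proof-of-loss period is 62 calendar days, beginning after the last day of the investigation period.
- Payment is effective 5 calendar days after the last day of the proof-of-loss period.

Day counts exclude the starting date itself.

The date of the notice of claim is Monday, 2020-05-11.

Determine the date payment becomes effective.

2020-08-16

The last day of the investigation period: 30 calendar days after 2020-05-11 is 2020-06-10.
The last day of the proof-of-loss period: 2020-06-10 + 62 days = 2020-08-11.
The date payment becomes effective: 5 calendar days after 2020-08-11 is 2020-08-16.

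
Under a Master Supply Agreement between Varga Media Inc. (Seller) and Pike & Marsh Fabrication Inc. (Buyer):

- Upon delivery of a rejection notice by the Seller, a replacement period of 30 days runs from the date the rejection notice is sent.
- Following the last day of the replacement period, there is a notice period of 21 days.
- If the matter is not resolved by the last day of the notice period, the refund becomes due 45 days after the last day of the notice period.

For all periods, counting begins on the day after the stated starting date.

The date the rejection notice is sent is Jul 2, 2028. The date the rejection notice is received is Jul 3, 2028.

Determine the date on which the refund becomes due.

Oct 6, 2028

The last day of the replacement period: 30 calendar days after Jul 2, 2028 is Aug 1, 2028.
Adding 21 calendar days to Aug 1, 2028 gives Aug 22, 2028, which is the last day of the notice period.
The date on which the refund becomes due: 45 calendar days after Aug 22, 2028 is Oct 6, 2028.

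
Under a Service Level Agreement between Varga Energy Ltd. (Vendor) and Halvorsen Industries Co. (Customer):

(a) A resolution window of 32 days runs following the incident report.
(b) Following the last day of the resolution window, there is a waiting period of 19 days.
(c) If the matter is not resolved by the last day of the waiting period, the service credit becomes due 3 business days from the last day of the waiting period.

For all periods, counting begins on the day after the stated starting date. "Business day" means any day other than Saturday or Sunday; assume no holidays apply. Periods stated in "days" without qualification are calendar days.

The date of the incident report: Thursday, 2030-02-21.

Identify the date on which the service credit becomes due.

2030-04-17

The last day of the resolution window: 2030-02-21 + 32 days = 2030-03-25.
Adding 19 calendar days to 2030-03-25 gives 2030-04-13, which is the last day of the waiting period.
The date on which the service credit becomes due: counting 3 business days from Saturday, 2030-04-13 (Apr 15, Apr 16, Apr 17, skipping weekends) reaches Wednesday, 2030-04-17.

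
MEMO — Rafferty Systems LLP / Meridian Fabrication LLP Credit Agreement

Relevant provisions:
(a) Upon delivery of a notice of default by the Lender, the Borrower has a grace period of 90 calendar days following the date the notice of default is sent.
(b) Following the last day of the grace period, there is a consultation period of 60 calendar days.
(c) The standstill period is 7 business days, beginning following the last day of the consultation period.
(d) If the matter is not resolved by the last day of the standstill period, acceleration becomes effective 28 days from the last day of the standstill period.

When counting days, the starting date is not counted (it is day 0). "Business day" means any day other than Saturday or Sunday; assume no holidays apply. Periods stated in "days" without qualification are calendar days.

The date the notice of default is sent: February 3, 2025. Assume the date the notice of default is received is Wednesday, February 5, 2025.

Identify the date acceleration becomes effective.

Adding 90 calendar days to February 3, 2025 gives May 4, 2025, which is the last day of the grace period.
The last day of the consultation period: May 4, 2025 + 60 days = July 3, 2025.
From Thursday, July 3, 2025, 7 business days (Jul 4, Jul 7, Jul 8, Jul 9, Jul 10, Jul 11, Jul 14, skipping weekends) brings us to Monday, July 14, 2025, which is the last day of the standstill period.
Adding 28 calendar days to July 14, 2025 gives August 11, 2025, which is the date acceleration becomes effective.

August 11, 2025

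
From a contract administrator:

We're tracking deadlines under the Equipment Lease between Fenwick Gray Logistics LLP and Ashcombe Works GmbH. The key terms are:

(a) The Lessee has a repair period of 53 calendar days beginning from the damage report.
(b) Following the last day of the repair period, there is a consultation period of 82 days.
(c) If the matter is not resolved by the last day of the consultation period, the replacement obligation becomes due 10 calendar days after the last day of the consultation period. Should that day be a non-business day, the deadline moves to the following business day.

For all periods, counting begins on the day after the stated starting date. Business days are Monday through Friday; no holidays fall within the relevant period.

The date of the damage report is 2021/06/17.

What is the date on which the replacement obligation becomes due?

2021/11/09

Adding 53 calendar days to 2021/06/17 gives 2021/08/09, which is the last day of the repair period.
Adding 82 calendar days to 2021/08/09 gives 2021/10/30, which is the last day of the consultation period.
Adding 10 calendar days to 2021/10/30 gives 2021/11/09, which is the date on which the replacement obligation becomes due. 2021/11/09 is a Tuesday, so no roll-forward applies.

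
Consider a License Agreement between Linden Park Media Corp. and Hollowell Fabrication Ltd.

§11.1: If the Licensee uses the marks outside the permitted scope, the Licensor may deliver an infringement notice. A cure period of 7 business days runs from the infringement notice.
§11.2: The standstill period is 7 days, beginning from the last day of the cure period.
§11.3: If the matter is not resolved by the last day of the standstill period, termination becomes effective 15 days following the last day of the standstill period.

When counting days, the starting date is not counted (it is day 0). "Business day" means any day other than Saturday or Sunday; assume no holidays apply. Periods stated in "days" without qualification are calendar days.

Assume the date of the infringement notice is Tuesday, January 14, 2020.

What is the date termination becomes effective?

February 14, 2020

The last day of the cure period: 7 business days after Tuesday, January 14, 2020, skipping weekends — Jan 15, Jan 16, Jan 17, Jan 20, Jan 21, Jan 22, Jan 23 — lands on Thursday, January 23, 2020.
The last day of the standstill period: 7 calendar days after January 23, 2020 is January 30, 2020.
The date termination becomes effective: January 30, 2020 + 15 days = February 14, 2020.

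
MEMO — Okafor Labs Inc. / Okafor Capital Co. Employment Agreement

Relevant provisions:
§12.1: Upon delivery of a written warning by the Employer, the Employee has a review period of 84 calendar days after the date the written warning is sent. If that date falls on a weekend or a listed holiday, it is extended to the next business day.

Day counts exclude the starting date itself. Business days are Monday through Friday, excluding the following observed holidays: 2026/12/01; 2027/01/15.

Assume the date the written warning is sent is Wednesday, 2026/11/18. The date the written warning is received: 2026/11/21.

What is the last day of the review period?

The last day of the review period: 2026/11/18 + 84 days = 2027/02/10. 2027/02/10 is a Wednesday and is not a listed holiday, so no roll-forward applies.

2027/02/10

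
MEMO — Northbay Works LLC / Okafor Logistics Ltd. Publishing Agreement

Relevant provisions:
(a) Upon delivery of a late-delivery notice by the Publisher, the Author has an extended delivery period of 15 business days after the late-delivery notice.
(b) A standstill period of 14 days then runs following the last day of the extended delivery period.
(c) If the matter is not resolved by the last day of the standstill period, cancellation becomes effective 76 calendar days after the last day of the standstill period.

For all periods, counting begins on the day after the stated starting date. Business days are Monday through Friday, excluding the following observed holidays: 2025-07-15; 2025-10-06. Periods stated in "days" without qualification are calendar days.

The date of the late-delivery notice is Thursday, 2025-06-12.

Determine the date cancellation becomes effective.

The last day of the extended delivery period: 15 business days after Thursday, 2025-06-12, skipping weekends — Jun 13, Jun 16, Jun 17, Jun 18, …, Jul 1, Jul 2, Jul 3 — lands on Thursday, 2025-07-03.
Adding 14 calendar days to 2025-07-03 gives 2025-07-17, which is the last day of the standstill period.
The date cancellation becomes effective: 76 calendar days after 2025-07-17 is 2025-10-01.

2025-10-01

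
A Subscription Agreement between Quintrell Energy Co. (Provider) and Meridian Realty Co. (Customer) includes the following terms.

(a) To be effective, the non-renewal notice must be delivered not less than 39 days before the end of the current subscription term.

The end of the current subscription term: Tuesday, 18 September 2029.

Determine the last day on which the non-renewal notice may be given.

10 August 2029

18 September 2029 minus 39 days is 10 August 2029.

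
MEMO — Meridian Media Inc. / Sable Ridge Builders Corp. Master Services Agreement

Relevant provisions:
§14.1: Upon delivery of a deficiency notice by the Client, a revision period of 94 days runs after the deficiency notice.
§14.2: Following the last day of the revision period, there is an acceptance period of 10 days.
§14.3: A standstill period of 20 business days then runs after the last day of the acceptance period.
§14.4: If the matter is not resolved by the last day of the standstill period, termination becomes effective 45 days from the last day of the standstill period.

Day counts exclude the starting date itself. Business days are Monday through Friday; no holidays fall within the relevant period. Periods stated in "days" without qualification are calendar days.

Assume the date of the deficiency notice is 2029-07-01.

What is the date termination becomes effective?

2029-12-24

The last day of the revision period: 2029-07-01 + 94 days = 2029-10-03.
The last day of the acceptance period: 10 calendar days after 2029-10-03 is 2029-10-13.
The last day of the standstill period: 20 business days after Saturday, 2029-10-13, skipping weekends — Oct 15, Oct 16, Oct 17, Oct 18, …, Nov 7, Nov 8, Nov 9 — lands on Friday, 2029-11-09.
Adding 45 calendar days to 2029-11-09 gives 2029-12-24, which is the date termination becomes effective.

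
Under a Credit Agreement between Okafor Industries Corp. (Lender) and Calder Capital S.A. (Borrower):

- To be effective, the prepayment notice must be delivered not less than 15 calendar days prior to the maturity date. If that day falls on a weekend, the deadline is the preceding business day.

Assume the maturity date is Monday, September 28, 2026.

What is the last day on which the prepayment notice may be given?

September 11, 2026

September 28, 2026 minus 15 days is September 13, 2026. That is a Sunday, so the deadline moves back to Friday, September 11, 2026.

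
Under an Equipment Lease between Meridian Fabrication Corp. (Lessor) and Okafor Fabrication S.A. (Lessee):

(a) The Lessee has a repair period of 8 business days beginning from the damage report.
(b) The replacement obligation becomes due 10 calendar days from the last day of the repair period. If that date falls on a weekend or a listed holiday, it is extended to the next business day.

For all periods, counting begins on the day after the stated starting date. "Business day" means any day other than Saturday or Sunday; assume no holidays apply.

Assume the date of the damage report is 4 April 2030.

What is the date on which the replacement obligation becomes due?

From Thursday, 4 April 2030, 8 business days (Apr 5, Apr 8, Apr 9, Apr 10, Apr 11, Apr 12, Apr 15, Apr 16, skipping weekends) brings us to Tuesday, 16 April 2030, which is the last day of the repair period.
The date on which the replacement obligation becomes due: 16 April 2030 + 10 days = 26 April 2030. 26 April 2030 is a Friday, so no roll-forward applies.

26 April 2030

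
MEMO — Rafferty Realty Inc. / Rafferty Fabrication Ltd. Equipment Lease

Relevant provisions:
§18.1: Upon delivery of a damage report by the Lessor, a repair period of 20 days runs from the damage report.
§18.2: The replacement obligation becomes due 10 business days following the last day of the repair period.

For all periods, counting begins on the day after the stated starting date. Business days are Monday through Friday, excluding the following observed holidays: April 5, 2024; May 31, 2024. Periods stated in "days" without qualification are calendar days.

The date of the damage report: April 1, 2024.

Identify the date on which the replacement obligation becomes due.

May 3, 2024

Adding 20 calendar days to April 1, 2024 gives April 21, 2024, which is the last day of the repair period.
The date on which the replacement obligation becomes due: counting 10 business days from Sunday, April 21, 2024 (Apr 22, Apr 23, Apr 24, Apr 25, Apr 26, Apr 29, Apr 30, May 1, May 2, May 3, skipping weekends) reaches Friday, May 3, 2024.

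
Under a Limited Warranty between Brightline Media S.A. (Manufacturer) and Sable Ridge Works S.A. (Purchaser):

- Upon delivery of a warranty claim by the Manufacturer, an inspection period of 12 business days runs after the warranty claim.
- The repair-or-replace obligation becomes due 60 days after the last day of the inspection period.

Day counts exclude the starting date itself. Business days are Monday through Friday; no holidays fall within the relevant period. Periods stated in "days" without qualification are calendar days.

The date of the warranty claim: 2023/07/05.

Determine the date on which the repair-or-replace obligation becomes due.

From Wednesday, 2023/07/05, 12 business days (Jul 6, Jul 7, Jul 10, Jul 11, …, Jul 19, Jul 20, Jul 21, skipping weekends) brings us to Friday, 2023/07/21, which is the last day of the inspection period.
The date on which the repair-or-replace obligation becomes due: 60 calendar days after 2023/07/21 is 2023/09/19.

2023/09/19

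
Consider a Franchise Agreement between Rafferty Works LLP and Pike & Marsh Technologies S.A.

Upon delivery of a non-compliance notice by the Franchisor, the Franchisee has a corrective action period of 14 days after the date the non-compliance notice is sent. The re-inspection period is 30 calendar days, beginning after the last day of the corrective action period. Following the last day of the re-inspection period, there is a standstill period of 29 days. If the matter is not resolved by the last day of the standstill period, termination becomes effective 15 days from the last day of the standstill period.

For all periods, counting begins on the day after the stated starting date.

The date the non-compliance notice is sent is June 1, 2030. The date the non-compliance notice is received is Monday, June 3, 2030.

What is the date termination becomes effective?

Adding 14 calendar days to June 1, 2030 gives June 15, 2030, which is the last day of the corrective action period.
The last day of the re-inspection period: 30 calendar days after June 15, 2030 is July 15, 2030.
Adding 29 calendar days to July 15, 2030 gives August 13, 2030, which is the last day of the standstill period.
Adding 15 calendar days to August 13, 2030 gives August 28, 2030, which is the date termination becomes effective.

August 28, 2030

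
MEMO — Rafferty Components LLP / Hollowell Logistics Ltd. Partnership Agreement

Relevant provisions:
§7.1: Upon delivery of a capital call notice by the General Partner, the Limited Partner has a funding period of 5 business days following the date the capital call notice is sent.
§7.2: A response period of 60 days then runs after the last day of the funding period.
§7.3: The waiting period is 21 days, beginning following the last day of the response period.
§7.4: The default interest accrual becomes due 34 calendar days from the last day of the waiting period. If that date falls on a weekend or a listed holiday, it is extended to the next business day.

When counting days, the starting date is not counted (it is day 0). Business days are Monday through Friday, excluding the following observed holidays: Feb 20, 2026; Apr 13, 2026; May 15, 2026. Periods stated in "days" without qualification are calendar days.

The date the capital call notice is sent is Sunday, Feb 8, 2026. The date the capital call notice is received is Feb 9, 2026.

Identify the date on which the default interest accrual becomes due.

Jun 8, 2026

The last day of the funding period: counting 5 business days from Sunday, Feb 8, 2026 (Feb 9, Feb 10, Feb 11, Feb 12, Feb 13, skipping weekends) reaches Friday, Feb 13, 2026.
Adding 60 calendar days to Feb 13, 2026 gives Apr 14, 2026, which is the last day of the response period.
The last day of the waiting period: Apr 14, 2026 + 21 days = May 5, 2026.
Adding 34 calendar days to May 5, 2026 gives Jun 8, 2026, which is the date on which the default interest accrual becomes due. Jun 8, 2026 is a Monday and is not a listed holiday, so no roll-forward applies.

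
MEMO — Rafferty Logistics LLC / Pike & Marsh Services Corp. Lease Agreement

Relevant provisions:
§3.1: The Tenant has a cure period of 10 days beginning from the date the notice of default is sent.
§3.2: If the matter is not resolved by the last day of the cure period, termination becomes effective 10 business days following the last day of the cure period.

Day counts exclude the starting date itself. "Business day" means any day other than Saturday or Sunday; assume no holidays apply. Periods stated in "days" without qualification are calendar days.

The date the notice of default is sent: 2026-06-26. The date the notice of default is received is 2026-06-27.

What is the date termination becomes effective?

2026-07-20

The last day of the cure period: 10 calendar days after 2026-06-26 is 2026-07-06.
From Monday, 2026-07-06, 10 business days (Jul 7, Jul 8, Jul 9, Jul 10, Jul 13, Jul 14, Jul 15, Jul 16, Jul 17, Jul 20, skipping weekends) brings us to Monday, 2026-07-20, which is the date termination becomes effective.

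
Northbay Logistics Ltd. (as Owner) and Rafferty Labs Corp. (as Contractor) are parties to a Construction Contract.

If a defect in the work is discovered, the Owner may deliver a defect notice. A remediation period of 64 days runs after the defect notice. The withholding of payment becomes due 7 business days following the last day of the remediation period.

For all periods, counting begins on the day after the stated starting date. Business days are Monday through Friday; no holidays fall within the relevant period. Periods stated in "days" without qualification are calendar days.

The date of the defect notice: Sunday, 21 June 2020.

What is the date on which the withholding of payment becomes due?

The last day of the remediation period: 64 calendar days after 21 June 2020 is 24 August 2020.
From Monday, 24 August 2020, 7 business days (Aug 25, Aug 26, Aug 27, Aug 28, Aug 31, Sep 1, Sep 2, skipping weekends) brings us to Wednesday, 2 September 2020, which is the date on which the withholding of payment becomes due.

2 September 2020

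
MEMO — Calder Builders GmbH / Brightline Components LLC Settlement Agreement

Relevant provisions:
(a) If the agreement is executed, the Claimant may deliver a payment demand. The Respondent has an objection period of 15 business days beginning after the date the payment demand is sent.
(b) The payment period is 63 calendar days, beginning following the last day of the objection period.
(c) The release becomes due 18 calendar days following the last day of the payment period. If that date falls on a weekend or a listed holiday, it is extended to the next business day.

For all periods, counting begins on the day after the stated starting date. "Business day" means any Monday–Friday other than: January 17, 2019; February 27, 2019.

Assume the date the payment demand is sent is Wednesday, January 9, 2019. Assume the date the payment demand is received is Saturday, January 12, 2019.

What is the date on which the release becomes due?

April 22, 2019

From Wednesday, January 9, 2019, 15 business days (Jan 10, Jan 11, Jan 14, Jan 15, …, Jan 29, Jan 30, Jan 31, skipping weekends and the listed holiday on Jan 17) brings us to Thursday, January 31, 2019, which is the last day of the objection period.
The last day of the payment period: January 31, 2019 + 63 days = April 4, 2019.
The date on which the release becomes due: April 4, 2019 + 18 days = April 22, 2019. April 22, 2019 is a Monday and is not a listed holiday, so no roll-forward applies.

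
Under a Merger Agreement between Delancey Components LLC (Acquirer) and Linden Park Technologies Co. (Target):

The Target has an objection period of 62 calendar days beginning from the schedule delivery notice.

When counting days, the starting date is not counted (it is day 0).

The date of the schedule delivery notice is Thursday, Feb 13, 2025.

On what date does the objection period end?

The last day of the objection period: 62 calendar days after Feb 13, 2025 is Apr 16, 2025.

Apr 16, 2025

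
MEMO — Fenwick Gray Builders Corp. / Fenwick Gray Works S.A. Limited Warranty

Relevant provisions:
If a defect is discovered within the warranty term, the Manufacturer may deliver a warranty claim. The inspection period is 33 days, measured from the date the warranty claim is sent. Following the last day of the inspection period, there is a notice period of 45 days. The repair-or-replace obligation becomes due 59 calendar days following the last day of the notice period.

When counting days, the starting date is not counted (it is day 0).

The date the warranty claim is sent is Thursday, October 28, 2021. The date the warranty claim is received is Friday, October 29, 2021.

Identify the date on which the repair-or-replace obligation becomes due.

Adding 33 calendar days to October 28, 2021 gives November 30, 2021, which is the last day of the inspection period.
Adding 45 calendar days to November 30, 2021 gives January 14, 2022, which is the last day of the notice period.
The date on which the repair-or-replace obligation becomes due: 59 calendar days after January 14, 2022 is March 14, 2022.

March 14, 2022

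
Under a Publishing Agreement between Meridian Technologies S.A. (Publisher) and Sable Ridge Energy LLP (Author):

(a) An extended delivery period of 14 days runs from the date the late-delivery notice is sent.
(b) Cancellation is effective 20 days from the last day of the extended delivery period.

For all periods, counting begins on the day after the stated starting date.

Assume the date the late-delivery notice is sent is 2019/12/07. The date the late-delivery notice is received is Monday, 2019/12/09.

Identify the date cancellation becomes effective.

2020/01/10

The last day of the extended delivery period: 2019/12/07 + 14 days = 2019/12/21.
Adding 20 calendar days to 2019/12/21 gives 2020/01/10, which is the date cancellation becomes effective.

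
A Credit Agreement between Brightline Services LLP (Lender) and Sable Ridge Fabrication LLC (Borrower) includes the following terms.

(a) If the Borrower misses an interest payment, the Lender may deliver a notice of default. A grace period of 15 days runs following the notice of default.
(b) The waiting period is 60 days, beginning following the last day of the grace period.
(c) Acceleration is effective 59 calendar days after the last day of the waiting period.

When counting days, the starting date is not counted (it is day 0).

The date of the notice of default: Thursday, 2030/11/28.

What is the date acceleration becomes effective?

The last day of the grace period: 2030/11/28 + 15 days = 2030/12/13.
Adding 60 calendar days to 2030/12/13 gives 2031/02/11, which is the last day of the waiting period.
The date acceleration becomes effective: 59 calendar days after 2031/02/11 is 2031/04/11.

2031/04/11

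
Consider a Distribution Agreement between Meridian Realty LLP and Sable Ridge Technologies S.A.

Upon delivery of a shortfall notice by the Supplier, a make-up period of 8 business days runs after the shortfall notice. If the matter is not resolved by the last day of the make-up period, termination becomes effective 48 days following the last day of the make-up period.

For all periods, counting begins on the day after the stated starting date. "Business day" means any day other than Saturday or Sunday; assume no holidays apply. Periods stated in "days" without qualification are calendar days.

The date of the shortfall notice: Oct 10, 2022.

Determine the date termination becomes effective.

Dec 7, 2022

The last day of the make-up period: 8 business days after Monday, Oct 10, 2022, skipping weekends — Oct 11, Oct 12, Oct 13, Oct 14, Oct 17, Oct 18, Oct 19, Oct 20 — lands on Thursday, Oct 20, 2022.
Adding 48 calendar days to Oct 20, 2022 gives Dec 7, 2022, which is the date termination becomes effective.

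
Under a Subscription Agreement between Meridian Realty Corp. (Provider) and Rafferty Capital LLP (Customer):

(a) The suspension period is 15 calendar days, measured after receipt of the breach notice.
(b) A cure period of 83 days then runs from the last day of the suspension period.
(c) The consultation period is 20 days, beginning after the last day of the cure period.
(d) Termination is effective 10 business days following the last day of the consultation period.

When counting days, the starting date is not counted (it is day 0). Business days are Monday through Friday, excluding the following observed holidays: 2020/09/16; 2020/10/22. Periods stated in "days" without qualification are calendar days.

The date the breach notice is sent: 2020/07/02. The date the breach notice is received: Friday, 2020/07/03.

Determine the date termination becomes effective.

Adding 15 calendar days to 2020/07/03 gives 2020/07/18, which is the last day of the suspension period.
Adding 83 calendar days to 2020/07/18 gives 2020/10/09, which is the last day of the cure period.
The last day of the consultation period: 20 calendar days after 2020/10/09 is 2020/10/29.
The date termination becomes effective: counting 10 business days from Thursday, 2020/10/29 (Oct 30, Nov 2, Nov 3, Nov 4, Nov 5, Nov 6, Nov 9, Nov 10, Nov 11, Nov 12, skipping weekends) reaches Thursday, 2020/11/12.

2020/11/12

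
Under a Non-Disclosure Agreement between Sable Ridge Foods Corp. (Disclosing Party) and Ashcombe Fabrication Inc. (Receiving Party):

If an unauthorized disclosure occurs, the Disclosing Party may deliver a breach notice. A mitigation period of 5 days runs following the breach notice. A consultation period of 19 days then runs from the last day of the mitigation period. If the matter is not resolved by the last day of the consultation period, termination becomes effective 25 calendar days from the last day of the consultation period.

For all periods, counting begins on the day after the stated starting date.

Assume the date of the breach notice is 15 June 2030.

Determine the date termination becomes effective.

3 August 2030

Adding 5 calendar days to 15 June 2030 gives 20 June 2030, which is the last day of the mitigation period.
The last day of the consultation period: 20 June 2030 + 19 days = 9 July 2030.
The date termination becomes effective: 9 July 2030 + 25 days = 3 August 2030.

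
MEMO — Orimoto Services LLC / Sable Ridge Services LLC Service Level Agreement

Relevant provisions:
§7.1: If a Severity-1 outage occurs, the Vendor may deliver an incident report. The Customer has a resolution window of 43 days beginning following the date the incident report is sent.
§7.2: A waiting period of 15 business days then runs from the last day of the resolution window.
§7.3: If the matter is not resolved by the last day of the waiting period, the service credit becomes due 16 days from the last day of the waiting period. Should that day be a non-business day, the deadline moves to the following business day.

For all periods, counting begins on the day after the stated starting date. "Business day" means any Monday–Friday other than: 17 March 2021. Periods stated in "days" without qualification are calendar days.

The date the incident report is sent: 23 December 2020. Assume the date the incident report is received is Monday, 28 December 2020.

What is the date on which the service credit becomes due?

The last day of the resolution window: 43 calendar days after 23 December 2020 is 4 February 2021.
The last day of the waiting period: 15 business days after Thursday, 4 February 2021, skipping weekends — Feb 5, Feb 8, Feb 9, Feb 10, …, Feb 23, Feb 24, Feb 25 — lands on Thursday, 25 February 2021.
Adding 16 calendar days to 25 February 2021 gives 13 March 2021, which is the date on which the service credit becomes due. That falls on a Saturday, so it rolls to the next business day, Monday, 15 March 2021.

15 March 2021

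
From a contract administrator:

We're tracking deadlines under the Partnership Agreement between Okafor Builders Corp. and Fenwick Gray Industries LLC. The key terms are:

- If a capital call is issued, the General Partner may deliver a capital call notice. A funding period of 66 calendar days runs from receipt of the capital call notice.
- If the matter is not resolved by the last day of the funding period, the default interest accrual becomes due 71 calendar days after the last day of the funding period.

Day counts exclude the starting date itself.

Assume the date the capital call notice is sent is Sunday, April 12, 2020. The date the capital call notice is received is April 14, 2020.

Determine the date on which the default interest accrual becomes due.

The last day of the funding period: April 14, 2020 + 66 days = June 19, 2020.
Adding 71 calendar days to June 19, 2020 gives August 29, 2020, which is the date on which the default interest accrual becomes due.

August 29, 2020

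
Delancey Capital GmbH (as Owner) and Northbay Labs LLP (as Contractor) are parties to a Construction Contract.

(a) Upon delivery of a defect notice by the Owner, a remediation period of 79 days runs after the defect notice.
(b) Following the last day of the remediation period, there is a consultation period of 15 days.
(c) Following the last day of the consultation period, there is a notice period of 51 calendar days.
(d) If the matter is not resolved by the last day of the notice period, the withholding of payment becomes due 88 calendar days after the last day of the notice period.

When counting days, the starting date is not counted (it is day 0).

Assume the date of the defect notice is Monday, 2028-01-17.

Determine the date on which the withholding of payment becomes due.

The last day of the remediation period: 2028-01-17 + 79 days = 2028-04-05.
The last day of the consultation period: 2028-04-05 + 15 days = 2028-04-20.
The last day of the notice period: 51 calendar days after 2028-04-20 is 2028-06-10.
The date on which the withholding of payment becomes due: 88 calendar days after 2028-06-10 is 2028-09-06.

2028-09-06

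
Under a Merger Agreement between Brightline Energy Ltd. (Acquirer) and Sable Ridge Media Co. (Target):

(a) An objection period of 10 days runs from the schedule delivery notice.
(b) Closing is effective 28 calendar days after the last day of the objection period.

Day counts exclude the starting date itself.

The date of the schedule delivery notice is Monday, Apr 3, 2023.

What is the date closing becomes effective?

May 11, 2023

The last day of the objection period: 10 calendar days after Apr 3, 2023 is Apr 13, 2023.
The date closing becomes effective: Apr 13, 2023 + 28 days = May 11, 2023.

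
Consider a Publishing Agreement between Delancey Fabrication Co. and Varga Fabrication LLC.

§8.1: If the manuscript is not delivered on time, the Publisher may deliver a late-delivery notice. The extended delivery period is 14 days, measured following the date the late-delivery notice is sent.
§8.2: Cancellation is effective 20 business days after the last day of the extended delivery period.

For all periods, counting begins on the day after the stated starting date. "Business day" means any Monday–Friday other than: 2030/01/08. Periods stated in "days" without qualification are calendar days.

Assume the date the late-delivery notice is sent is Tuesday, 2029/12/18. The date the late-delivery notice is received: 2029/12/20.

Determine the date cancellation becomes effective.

2030/01/30

The last day of the extended delivery period: 2029/12/18 + 14 days = 2030/01/01.
From Tuesday, 2030/01/01, 20 business days (Jan 2, Jan 3, Jan 4, Jan 7, …, Jan 28, Jan 29, Jan 30, skipping weekends and the listed holiday on Jan 8) brings us to Wednesday, 2030/01/30, which is the date cancellation becomes effective.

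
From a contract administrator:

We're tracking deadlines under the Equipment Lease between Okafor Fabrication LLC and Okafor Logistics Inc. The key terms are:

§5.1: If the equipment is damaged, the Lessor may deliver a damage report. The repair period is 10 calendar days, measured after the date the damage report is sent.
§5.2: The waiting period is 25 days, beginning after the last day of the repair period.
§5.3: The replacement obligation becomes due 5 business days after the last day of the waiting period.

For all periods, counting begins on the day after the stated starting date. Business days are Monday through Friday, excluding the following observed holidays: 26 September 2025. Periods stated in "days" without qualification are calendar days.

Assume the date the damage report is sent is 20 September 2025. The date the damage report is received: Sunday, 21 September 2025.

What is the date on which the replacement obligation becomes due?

31 October 2025

The last day of the repair period: 20 September 2025 + 10 days = 30 September 2025.
Adding 25 calendar days to 30 September 2025 gives 25 October 2025, which is the last day of the waiting period.
The date on which the replacement obligation becomes due: 5 business days after Saturday, 25 October 2025, skipping weekends — Oct 27, Oct 28, Oct 29, Oct 30, Oct 31 — lands on Friday, 31 October 2025.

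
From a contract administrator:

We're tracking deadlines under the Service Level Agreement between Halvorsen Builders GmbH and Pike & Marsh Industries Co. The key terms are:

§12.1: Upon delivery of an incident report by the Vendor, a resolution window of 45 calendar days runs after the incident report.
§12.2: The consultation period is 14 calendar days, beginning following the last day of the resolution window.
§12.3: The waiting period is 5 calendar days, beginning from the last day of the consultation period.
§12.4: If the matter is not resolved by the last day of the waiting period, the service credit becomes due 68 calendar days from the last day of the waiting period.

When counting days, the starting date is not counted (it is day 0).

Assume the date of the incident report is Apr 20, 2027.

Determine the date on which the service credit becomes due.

Aug 30, 2027

Adding 45 calendar days to Apr 20, 2027 gives Jun 4, 2027, which is the last day of the resolution window.
Adding 14 calendar days to Jun 4, 2027 gives Jun 18, 2027, which is the last day of the consultation period.
Adding 5 calendar days to Jun 18, 2027 gives Jun 23, 2027, which is the last day of the waiting period.
Adding 68 calendar days to Jun 23, 2027 gives Aug 30, 2027, which is the date on which the service credit becomes due.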